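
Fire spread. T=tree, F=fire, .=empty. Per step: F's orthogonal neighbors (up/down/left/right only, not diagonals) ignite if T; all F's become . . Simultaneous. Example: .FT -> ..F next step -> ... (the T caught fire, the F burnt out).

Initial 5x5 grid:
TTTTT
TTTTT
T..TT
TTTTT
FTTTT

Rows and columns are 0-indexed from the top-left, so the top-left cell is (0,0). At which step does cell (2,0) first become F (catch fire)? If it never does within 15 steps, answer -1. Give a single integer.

Step 1: cell (2,0)='T' (+2 fires, +1 burnt)
Step 2: cell (2,0)='F' (+3 fires, +2 burnt)
  -> target ignites at step 2
Step 3: cell (2,0)='.' (+3 fires, +3 burnt)
Step 4: cell (2,0)='.' (+4 fires, +3 burnt)
Step 5: cell (2,0)='.' (+4 fires, +4 burnt)
Step 6: cell (2,0)='.' (+3 fires, +4 burnt)
Step 7: cell (2,0)='.' (+2 fires, +3 burnt)
Step 8: cell (2,0)='.' (+1 fires, +2 burnt)
Step 9: cell (2,0)='.' (+0 fires, +1 burnt)
  fire out at step 9

2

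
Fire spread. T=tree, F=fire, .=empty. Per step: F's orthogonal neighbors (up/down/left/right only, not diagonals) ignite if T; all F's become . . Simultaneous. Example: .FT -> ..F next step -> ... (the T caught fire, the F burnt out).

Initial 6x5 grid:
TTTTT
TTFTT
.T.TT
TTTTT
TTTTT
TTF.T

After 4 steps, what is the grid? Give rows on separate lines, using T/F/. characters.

Step 1: 5 trees catch fire, 2 burn out
  TTFTT
  TF.FT
  .T.TT
  TTTTT
  TTFTT
  TF..T
Step 2: 10 trees catch fire, 5 burn out
  TF.FT
  F...F
  .F.FT
  TTFTT
  TF.FT
  F...T
Step 3: 7 trees catch fire, 10 burn out
  F...F
  .....
  ....F
  TF.FT
  F...F
  ....T
Step 4: 3 trees catch fire, 7 burn out
  .....
  .....
  .....
  F...F
  .....
  ....F

.....
.....
.....
F...F
.....
....F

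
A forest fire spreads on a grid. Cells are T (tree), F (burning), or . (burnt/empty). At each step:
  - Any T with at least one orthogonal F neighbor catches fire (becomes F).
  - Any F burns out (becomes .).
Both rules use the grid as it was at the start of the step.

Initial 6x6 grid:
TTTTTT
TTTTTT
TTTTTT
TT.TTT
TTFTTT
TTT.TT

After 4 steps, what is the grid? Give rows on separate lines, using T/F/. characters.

Step 1: 3 trees catch fire, 1 burn out
  TTTTTT
  TTTTTT
  TTTTTT
  TT.TTT
  TF.FTT
  TTF.TT
Step 2: 5 trees catch fire, 3 burn out
  TTTTTT
  TTTTTT
  TTTTTT
  TF.FTT
  F...FT
  TF..TT
Step 3: 7 trees catch fire, 5 burn out
  TTTTTT
  TTTTTT
  TFTFTT
  F...FT
  .....F
  F...FT
Step 4: 7 trees catch fire, 7 burn out
  TTTTTT
  TFTFTT
  F.F.FT
  .....F
  ......
  .....F

TTTTTT
TFTFTT
F.F.FT
.....F
......
.....F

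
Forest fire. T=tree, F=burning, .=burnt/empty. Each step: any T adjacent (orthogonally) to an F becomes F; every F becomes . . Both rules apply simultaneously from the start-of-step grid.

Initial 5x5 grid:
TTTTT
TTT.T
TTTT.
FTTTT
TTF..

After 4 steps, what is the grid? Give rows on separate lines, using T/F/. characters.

Step 1: 5 trees catch fire, 2 burn out
  TTTTT
  TTT.T
  FTTT.
  .FFTT
  FF...
Step 2: 4 trees catch fire, 5 burn out
  TTTTT
  FTT.T
  .FFT.
  ...FT
  .....
Step 3: 5 trees catch fire, 4 burn out
  FTTTT
  .FF.T
  ...F.
  ....F
  .....
Step 4: 2 trees catch fire, 5 burn out
  .FFTT
  ....T
  .....
  .....
  .....

.FFTT
....T
.....
.....
.....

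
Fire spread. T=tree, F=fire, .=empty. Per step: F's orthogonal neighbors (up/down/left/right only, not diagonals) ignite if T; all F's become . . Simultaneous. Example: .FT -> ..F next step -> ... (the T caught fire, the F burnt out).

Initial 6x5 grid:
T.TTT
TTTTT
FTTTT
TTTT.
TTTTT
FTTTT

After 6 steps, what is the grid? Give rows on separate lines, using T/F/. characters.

Step 1: 5 trees catch fire, 2 burn out
  T.TTT
  FTTTT
  .FTTT
  FTTT.
  FTTTT
  .FTTT
Step 2: 6 trees catch fire, 5 burn out
  F.TTT
  .FTTT
  ..FTT
  .FTT.
  .FTTT
  ..FTT
Step 3: 5 trees catch fire, 6 burn out
  ..TTT
  ..FTT
  ...FT
  ..FT.
  ..FTT
  ...FT
Step 4: 6 trees catch fire, 5 burn out
  ..FTT
  ...FT
  ....F
  ...F.
  ...FT
  ....F
Step 5: 3 trees catch fire, 6 burn out
  ...FT
  ....F
  .....
  .....
  ....F
  .....
Step 6: 1 trees catch fire, 3 burn out
  ....F
  .....
  .....
  .....
  .....
  .....

....F
.....
.....
.....
.....
.....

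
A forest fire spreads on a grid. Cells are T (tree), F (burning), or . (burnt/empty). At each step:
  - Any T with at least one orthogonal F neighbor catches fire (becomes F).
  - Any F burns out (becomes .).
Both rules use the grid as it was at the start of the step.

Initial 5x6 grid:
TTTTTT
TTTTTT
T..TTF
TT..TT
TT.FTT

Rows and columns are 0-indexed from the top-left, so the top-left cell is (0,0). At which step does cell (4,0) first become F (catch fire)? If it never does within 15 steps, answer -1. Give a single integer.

Step 1: cell (4,0)='T' (+4 fires, +2 burnt)
Step 2: cell (4,0)='T' (+5 fires, +4 burnt)
Step 3: cell (4,0)='T' (+2 fires, +5 burnt)
Step 4: cell (4,0)='T' (+2 fires, +2 burnt)
Step 5: cell (4,0)='T' (+2 fires, +2 burnt)
Step 6: cell (4,0)='T' (+2 fires, +2 burnt)
Step 7: cell (4,0)='T' (+2 fires, +2 burnt)
Step 8: cell (4,0)='T' (+1 fires, +2 burnt)
Step 9: cell (4,0)='F' (+2 fires, +1 burnt)
  -> target ignites at step 9
Step 10: cell (4,0)='.' (+1 fires, +2 burnt)
Step 11: cell (4,0)='.' (+0 fires, +1 burnt)
  fire out at step 11

9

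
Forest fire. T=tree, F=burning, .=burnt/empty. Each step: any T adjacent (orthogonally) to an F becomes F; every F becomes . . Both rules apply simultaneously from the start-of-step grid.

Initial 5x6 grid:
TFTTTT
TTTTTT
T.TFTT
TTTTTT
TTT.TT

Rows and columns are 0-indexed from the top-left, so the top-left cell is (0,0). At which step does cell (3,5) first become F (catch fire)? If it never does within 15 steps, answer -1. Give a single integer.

Step 1: cell (3,5)='T' (+7 fires, +2 burnt)
Step 2: cell (3,5)='T' (+7 fires, +7 burnt)
Step 3: cell (3,5)='F' (+7 fires, +7 burnt)
  -> target ignites at step 3
Step 4: cell (3,5)='.' (+4 fires, +7 burnt)
Step 5: cell (3,5)='.' (+1 fires, +4 burnt)
Step 6: cell (3,5)='.' (+0 fires, +1 burnt)
  fire out at step 6

3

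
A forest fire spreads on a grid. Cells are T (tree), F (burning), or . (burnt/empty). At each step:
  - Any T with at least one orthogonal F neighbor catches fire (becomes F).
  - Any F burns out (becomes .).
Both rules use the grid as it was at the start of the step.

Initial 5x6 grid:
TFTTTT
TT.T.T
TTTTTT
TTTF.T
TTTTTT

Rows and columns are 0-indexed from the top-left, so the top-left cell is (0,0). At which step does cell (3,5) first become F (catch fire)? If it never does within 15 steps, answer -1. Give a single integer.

Step 1: cell (3,5)='T' (+6 fires, +2 burnt)
Step 2: cell (3,5)='T' (+9 fires, +6 burnt)
Step 3: cell (3,5)='T' (+6 fires, +9 burnt)
Step 4: cell (3,5)='F' (+4 fires, +6 burnt)
  -> target ignites at step 4
Step 5: cell (3,5)='.' (+0 fires, +4 burnt)
  fire out at step 5

4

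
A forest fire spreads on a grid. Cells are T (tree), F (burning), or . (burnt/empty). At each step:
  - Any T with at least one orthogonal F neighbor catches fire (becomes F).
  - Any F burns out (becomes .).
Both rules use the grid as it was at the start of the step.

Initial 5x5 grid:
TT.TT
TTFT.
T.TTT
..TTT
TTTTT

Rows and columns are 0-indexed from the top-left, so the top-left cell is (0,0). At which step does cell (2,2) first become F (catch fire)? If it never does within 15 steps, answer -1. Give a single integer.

Step 1: cell (2,2)='F' (+3 fires, +1 burnt)
  -> target ignites at step 1
Step 2: cell (2,2)='.' (+5 fires, +3 burnt)
Step 3: cell (2,2)='.' (+6 fires, +5 burnt)
Step 4: cell (2,2)='.' (+3 fires, +6 burnt)
Step 5: cell (2,2)='.' (+2 fires, +3 burnt)
Step 6: cell (2,2)='.' (+0 fires, +2 burnt)
  fire out at step 6

1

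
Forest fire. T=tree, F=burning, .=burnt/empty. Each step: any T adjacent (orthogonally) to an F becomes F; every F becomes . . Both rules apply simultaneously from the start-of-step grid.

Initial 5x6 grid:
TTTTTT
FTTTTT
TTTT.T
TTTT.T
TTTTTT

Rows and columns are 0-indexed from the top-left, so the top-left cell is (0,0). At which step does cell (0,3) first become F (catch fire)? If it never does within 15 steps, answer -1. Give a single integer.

Step 1: cell (0,3)='T' (+3 fires, +1 burnt)
Step 2: cell (0,3)='T' (+4 fires, +3 burnt)
Step 3: cell (0,3)='T' (+5 fires, +4 burnt)
Step 4: cell (0,3)='F' (+5 fires, +5 burnt)
  -> target ignites at step 4
Step 5: cell (0,3)='.' (+4 fires, +5 burnt)
Step 6: cell (0,3)='.' (+3 fires, +4 burnt)
Step 7: cell (0,3)='.' (+2 fires, +3 burnt)
Step 8: cell (0,3)='.' (+1 fires, +2 burnt)
Step 9: cell (0,3)='.' (+0 fires, +1 burnt)
  fire out at step 9

4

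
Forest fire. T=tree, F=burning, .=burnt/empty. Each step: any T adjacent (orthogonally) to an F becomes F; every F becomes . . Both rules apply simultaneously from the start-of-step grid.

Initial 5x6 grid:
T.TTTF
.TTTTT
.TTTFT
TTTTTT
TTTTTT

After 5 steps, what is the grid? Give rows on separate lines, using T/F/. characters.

Step 1: 6 trees catch fire, 2 burn out
  T.TTF.
  .TTTFF
  .TTF.F
  TTTTFT
  TTTTTT
Step 2: 6 trees catch fire, 6 burn out
  T.TF..
  .TTF..
  .TF...
  TTTF.F
  TTTTFT
Step 3: 6 trees catch fire, 6 burn out
  T.F...
  .TF...
  .F....
  TTF...
  TTTF.F
Step 4: 3 trees catch fire, 6 burn out
  T.....
  .F....
  ......
  TF....
  TTF...
Step 5: 2 trees catch fire, 3 burn out
  T.....
  ......
  ......
  F.....
  TF....

T.....
......
......
F.....
TF....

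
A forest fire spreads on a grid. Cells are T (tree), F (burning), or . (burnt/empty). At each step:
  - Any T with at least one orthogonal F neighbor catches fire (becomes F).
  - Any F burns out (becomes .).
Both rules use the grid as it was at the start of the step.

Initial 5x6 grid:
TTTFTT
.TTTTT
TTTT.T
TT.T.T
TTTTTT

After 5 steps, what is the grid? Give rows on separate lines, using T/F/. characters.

Step 1: 3 trees catch fire, 1 burn out
  TTF.FT
  .TTFTT
  TTTT.T
  TT.T.T
  TTTTTT
Step 2: 5 trees catch fire, 3 burn out
  TF...F
  .TF.FT
  TTTF.T
  TT.T.T
  TTTTTT
Step 3: 5 trees catch fire, 5 burn out
  F.....
  .F...F
  TTF..T
  TT.F.T
  TTTTTT
Step 4: 3 trees catch fire, 5 burn out
  ......
  ......
  TF...F
  TT...T
  TTTFTT
Step 5: 5 trees catch fire, 3 burn out
  ......
  ......
  F.....
  TF...F
  TTF.FT

......
......
F.....
TF...F
TTF.FT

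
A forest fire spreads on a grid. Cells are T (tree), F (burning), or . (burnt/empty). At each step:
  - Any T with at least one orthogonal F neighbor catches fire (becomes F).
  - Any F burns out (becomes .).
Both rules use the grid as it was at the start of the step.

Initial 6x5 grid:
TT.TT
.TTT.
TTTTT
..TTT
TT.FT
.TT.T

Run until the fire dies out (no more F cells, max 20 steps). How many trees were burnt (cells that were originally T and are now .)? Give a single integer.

Answer: 17

Derivation:
Step 1: +2 fires, +1 burnt (F count now 2)
Step 2: +4 fires, +2 burnt (F count now 4)
Step 3: +3 fires, +4 burnt (F count now 3)
Step 4: +3 fires, +3 burnt (F count now 3)
Step 5: +3 fires, +3 burnt (F count now 3)
Step 6: +1 fires, +3 burnt (F count now 1)
Step 7: +1 fires, +1 burnt (F count now 1)
Step 8: +0 fires, +1 burnt (F count now 0)
Fire out after step 8
Initially T: 21, now '.': 26
Total burnt (originally-T cells now '.'): 17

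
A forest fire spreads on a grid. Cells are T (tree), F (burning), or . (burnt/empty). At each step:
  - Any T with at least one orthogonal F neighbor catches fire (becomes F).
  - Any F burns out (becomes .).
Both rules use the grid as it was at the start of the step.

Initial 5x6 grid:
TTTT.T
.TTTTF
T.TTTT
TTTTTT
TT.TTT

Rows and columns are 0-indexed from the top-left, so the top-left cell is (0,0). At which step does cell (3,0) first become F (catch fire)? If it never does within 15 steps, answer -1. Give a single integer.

Step 1: cell (3,0)='T' (+3 fires, +1 burnt)
Step 2: cell (3,0)='T' (+3 fires, +3 burnt)
Step 3: cell (3,0)='T' (+5 fires, +3 burnt)
Step 4: cell (3,0)='T' (+5 fires, +5 burnt)
Step 5: cell (3,0)='T' (+3 fires, +5 burnt)
Step 6: cell (3,0)='T' (+2 fires, +3 burnt)
Step 7: cell (3,0)='F' (+2 fires, +2 burnt)
  -> target ignites at step 7
Step 8: cell (3,0)='.' (+2 fires, +2 burnt)
Step 9: cell (3,0)='.' (+0 fires, +2 burnt)
  fire out at step 9

7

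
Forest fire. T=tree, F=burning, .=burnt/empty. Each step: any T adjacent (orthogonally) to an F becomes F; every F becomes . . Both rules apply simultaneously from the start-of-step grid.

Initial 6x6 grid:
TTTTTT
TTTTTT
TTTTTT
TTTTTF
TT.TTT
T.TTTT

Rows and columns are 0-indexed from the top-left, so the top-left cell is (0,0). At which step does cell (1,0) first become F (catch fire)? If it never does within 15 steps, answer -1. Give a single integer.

Step 1: cell (1,0)='T' (+3 fires, +1 burnt)
Step 2: cell (1,0)='T' (+5 fires, +3 burnt)
Step 3: cell (1,0)='T' (+6 fires, +5 burnt)
Step 4: cell (1,0)='T' (+5 fires, +6 burnt)
Step 5: cell (1,0)='T' (+6 fires, +5 burnt)
Step 6: cell (1,0)='T' (+4 fires, +6 burnt)
Step 7: cell (1,0)='F' (+3 fires, +4 burnt)
  -> target ignites at step 7
Step 8: cell (1,0)='.' (+1 fires, +3 burnt)
Step 9: cell (1,0)='.' (+0 fires, +1 burnt)
  fire out at step 9

7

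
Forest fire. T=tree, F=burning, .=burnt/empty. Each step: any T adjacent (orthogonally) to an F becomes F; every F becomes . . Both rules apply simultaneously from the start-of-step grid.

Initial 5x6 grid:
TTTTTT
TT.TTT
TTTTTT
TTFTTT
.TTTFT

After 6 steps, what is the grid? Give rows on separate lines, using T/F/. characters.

Step 1: 7 trees catch fire, 2 burn out
  TTTTTT
  TT.TTT
  TTFTTT
  TF.FFT
  .TFF.F
Step 2: 6 trees catch fire, 7 burn out
  TTTTTT
  TT.TTT
  TF.FFT
  F....F
  .F....
Step 3: 5 trees catch fire, 6 burn out
  TTTTTT
  TF.FFT
  F....F
  ......
  ......
Step 4: 5 trees catch fire, 5 burn out
  TFTFFT
  F....F
  ......
  ......
  ......
Step 5: 3 trees catch fire, 5 burn out
  F.F..F
  ......
  ......
  ......
  ......
Step 6: 0 trees catch fire, 3 burn out
  ......
  ......
  ......
  ......
  ......

......
......
......
......
......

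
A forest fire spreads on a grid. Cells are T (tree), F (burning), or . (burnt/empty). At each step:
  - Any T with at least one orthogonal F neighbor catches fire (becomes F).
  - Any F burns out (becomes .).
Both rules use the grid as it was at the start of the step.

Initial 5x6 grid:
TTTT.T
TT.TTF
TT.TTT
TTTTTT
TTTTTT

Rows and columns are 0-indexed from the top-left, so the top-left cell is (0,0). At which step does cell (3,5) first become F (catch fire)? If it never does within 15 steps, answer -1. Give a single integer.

Step 1: cell (3,5)='T' (+3 fires, +1 burnt)
Step 2: cell (3,5)='F' (+3 fires, +3 burnt)
  -> target ignites at step 2
Step 3: cell (3,5)='.' (+4 fires, +3 burnt)
Step 4: cell (3,5)='.' (+3 fires, +4 burnt)
Step 5: cell (3,5)='.' (+3 fires, +3 burnt)
Step 6: cell (3,5)='.' (+4 fires, +3 burnt)
Step 7: cell (3,5)='.' (+4 fires, +4 burnt)
Step 8: cell (3,5)='.' (+2 fires, +4 burnt)
Step 9: cell (3,5)='.' (+0 fires, +2 burnt)
  fire out at step 9

2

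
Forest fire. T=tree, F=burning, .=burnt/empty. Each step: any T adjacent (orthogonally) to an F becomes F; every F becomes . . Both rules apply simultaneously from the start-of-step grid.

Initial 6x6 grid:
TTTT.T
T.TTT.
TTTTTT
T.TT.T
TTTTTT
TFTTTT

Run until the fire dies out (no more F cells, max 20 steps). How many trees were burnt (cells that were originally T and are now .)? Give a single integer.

Step 1: +3 fires, +1 burnt (F count now 3)
Step 2: +3 fires, +3 burnt (F count now 3)
Step 3: +4 fires, +3 burnt (F count now 4)
Step 4: +5 fires, +4 burnt (F count now 5)
Step 5: +5 fires, +5 burnt (F count now 5)
Step 6: +5 fires, +5 burnt (F count now 5)
Step 7: +4 fires, +5 burnt (F count now 4)
Step 8: +0 fires, +4 burnt (F count now 0)
Fire out after step 8
Initially T: 30, now '.': 35
Total burnt (originally-T cells now '.'): 29

Answer: 29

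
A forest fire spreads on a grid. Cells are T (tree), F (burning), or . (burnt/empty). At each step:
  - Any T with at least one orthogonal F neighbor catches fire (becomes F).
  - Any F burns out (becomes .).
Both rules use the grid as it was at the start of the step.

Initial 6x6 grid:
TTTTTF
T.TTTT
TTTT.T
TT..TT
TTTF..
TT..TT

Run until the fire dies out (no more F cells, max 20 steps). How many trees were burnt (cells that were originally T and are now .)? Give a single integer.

Answer: 24

Derivation:
Step 1: +3 fires, +2 burnt (F count now 3)
Step 2: +4 fires, +3 burnt (F count now 4)
Step 3: +6 fires, +4 burnt (F count now 6)
Step 4: +7 fires, +6 burnt (F count now 7)
Step 5: +3 fires, +7 burnt (F count now 3)
Step 6: +1 fires, +3 burnt (F count now 1)
Step 7: +0 fires, +1 burnt (F count now 0)
Fire out after step 7
Initially T: 26, now '.': 34
Total burnt (originally-T cells now '.'): 24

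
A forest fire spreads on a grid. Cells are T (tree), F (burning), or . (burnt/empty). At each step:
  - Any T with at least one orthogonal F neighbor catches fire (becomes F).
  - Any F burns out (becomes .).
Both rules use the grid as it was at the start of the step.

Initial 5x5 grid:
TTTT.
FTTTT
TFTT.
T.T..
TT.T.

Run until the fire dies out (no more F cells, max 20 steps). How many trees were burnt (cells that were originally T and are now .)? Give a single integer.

Step 1: +4 fires, +2 burnt (F count now 4)
Step 2: +5 fires, +4 burnt (F count now 5)
Step 3: +3 fires, +5 burnt (F count now 3)
Step 4: +3 fires, +3 burnt (F count now 3)
Step 5: +0 fires, +3 burnt (F count now 0)
Fire out after step 5
Initially T: 16, now '.': 24
Total burnt (originally-T cells now '.'): 15

Answer: 15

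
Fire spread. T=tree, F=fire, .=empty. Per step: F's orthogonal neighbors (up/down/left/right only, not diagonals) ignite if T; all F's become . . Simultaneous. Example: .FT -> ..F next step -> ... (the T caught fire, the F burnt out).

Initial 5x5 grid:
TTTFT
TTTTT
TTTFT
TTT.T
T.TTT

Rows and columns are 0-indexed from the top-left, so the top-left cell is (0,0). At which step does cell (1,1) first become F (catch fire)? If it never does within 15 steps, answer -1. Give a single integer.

Step 1: cell (1,1)='T' (+5 fires, +2 burnt)
Step 2: cell (1,1)='T' (+6 fires, +5 burnt)
Step 3: cell (1,1)='F' (+6 fires, +6 burnt)
  -> target ignites at step 3
Step 4: cell (1,1)='.' (+3 fires, +6 burnt)
Step 5: cell (1,1)='.' (+1 fires, +3 burnt)
Step 6: cell (1,1)='.' (+0 fires, +1 burnt)
  fire out at step 6

3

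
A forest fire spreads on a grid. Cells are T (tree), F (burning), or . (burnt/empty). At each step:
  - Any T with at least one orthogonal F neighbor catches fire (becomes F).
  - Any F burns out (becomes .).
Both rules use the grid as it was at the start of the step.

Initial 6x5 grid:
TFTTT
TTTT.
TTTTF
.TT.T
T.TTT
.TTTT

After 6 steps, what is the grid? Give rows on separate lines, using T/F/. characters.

Step 1: 5 trees catch fire, 2 burn out
  F.FTT
  TFTT.
  TTTF.
  .TT.F
  T.TTT
  .TTTT
Step 2: 7 trees catch fire, 5 burn out
  ...FT
  F.FF.
  TFF..
  .TT..
  T.TTF
  .TTTT
Step 3: 6 trees catch fire, 7 burn out
  ....F
  .....
  F....
  .FF..
  T.TF.
  .TTTF
Step 4: 2 trees catch fire, 6 burn out
  .....
  .....
  .....
  .....
  T.F..
  .TTF.
Step 5: 1 trees catch fire, 2 burn out
  .....
  .....
  .....
  .....
  T....
  .TF..
Step 6: 1 trees catch fire, 1 burn out
  .....
  .....
  .....
  .....
  T....
  .F...

.....
.....
.....
.....
T....
.F...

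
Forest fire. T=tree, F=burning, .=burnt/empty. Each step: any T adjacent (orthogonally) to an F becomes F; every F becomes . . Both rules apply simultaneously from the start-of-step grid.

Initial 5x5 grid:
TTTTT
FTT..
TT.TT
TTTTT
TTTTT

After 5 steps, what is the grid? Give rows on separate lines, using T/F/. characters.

Step 1: 3 trees catch fire, 1 burn out
  FTTTT
  .FT..
  FT.TT
  TTTTT
  TTTTT
Step 2: 4 trees catch fire, 3 burn out
  .FTTT
  ..F..
  .F.TT
  FTTTT
  TTTTT
Step 3: 3 trees catch fire, 4 burn out
  ..FTT
  .....
  ...TT
  .FTTT
  FTTTT
Step 4: 3 trees catch fire, 3 burn out
  ...FT
  .....
  ...TT
  ..FTT
  .FTTT
Step 5: 3 trees catch fire, 3 burn out
  ....F
  .....
  ...TT
  ...FT
  ..FTT

....F
.....
...TT
...FT
..FTT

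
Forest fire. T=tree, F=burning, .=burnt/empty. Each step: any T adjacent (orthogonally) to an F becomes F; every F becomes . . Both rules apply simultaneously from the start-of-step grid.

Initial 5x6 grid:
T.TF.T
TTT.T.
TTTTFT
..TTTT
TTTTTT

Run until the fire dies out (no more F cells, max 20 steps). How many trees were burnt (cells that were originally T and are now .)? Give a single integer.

Step 1: +5 fires, +2 burnt (F count now 5)
Step 2: +5 fires, +5 burnt (F count now 5)
Step 3: +5 fires, +5 burnt (F count now 5)
Step 4: +3 fires, +5 burnt (F count now 3)
Step 5: +2 fires, +3 burnt (F count now 2)
Step 6: +1 fires, +2 burnt (F count now 1)
Step 7: +0 fires, +1 burnt (F count now 0)
Fire out after step 7
Initially T: 22, now '.': 29
Total burnt (originally-T cells now '.'): 21

Answer: 21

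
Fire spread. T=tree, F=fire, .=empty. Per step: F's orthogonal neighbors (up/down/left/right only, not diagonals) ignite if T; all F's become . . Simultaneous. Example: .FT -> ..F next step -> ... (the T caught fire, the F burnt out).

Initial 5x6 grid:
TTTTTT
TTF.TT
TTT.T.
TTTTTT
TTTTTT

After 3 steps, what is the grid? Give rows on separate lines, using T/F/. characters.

Step 1: 3 trees catch fire, 1 burn out
  TTFTTT
  TF..TT
  TTF.T.
  TTTTTT
  TTTTTT
Step 2: 5 trees catch fire, 3 burn out
  TF.FTT
  F...TT
  TF..T.
  TTFTTT
  TTTTTT
Step 3: 6 trees catch fire, 5 burn out
  F...FT
  ....TT
  F...T.
  TF.FTT
  TTFTTT

F...FT
....TT
F...T.
TF.FTT
TTFTTT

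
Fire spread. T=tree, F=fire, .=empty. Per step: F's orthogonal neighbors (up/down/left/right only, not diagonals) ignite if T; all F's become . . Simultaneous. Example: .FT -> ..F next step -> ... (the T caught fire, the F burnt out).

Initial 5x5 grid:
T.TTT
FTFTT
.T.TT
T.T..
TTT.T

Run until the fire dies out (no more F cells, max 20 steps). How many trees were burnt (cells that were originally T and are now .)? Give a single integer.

Step 1: +4 fires, +2 burnt (F count now 4)
Step 2: +4 fires, +4 burnt (F count now 4)
Step 3: +2 fires, +4 burnt (F count now 2)
Step 4: +0 fires, +2 burnt (F count now 0)
Fire out after step 4
Initially T: 16, now '.': 19
Total burnt (originally-T cells now '.'): 10

Answer: 10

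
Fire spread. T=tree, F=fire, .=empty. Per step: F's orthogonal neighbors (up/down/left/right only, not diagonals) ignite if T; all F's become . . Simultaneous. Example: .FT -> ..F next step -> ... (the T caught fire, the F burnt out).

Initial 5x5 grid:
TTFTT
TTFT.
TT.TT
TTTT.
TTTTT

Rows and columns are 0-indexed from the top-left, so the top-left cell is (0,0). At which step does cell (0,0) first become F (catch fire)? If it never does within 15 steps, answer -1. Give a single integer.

Step 1: cell (0,0)='T' (+4 fires, +2 burnt)
Step 2: cell (0,0)='F' (+5 fires, +4 burnt)
  -> target ignites at step 2
Step 3: cell (0,0)='.' (+4 fires, +5 burnt)
Step 4: cell (0,0)='.' (+4 fires, +4 burnt)
Step 5: cell (0,0)='.' (+3 fires, +4 burnt)
Step 6: cell (0,0)='.' (+0 fires, +3 burnt)
  fire out at step 6

2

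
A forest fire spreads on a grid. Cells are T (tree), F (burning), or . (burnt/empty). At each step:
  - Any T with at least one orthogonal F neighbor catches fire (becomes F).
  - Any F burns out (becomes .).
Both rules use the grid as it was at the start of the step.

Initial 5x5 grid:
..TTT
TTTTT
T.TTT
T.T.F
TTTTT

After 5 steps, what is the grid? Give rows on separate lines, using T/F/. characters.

Step 1: 2 trees catch fire, 1 burn out
  ..TTT
  TTTTT
  T.TTF
  T.T..
  TTTTF
Step 2: 3 trees catch fire, 2 burn out
  ..TTT
  TTTTF
  T.TF.
  T.T..
  TTTF.
Step 3: 4 trees catch fire, 3 burn out
  ..TTF
  TTTF.
  T.F..
  T.T..
  TTF..
Step 4: 4 trees catch fire, 4 burn out
  ..TF.
  TTF..
  T....
  T.F..
  TF...
Step 5: 3 trees catch fire, 4 burn out
  ..F..
  TF...
  T....
  T....
  F....

..F..
TF...
T....
T....
F....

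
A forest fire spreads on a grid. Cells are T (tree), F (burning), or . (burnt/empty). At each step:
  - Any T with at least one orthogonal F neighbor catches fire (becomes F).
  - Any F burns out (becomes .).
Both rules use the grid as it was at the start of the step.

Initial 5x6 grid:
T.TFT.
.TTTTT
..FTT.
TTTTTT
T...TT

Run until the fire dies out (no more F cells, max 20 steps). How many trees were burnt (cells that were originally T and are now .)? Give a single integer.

Answer: 18

Derivation:
Step 1: +6 fires, +2 burnt (F count now 6)
Step 2: +5 fires, +6 burnt (F count now 5)
Step 3: +3 fires, +5 burnt (F count now 3)
Step 4: +3 fires, +3 burnt (F count now 3)
Step 5: +1 fires, +3 burnt (F count now 1)
Step 6: +0 fires, +1 burnt (F count now 0)
Fire out after step 6
Initially T: 19, now '.': 29
Total burnt (originally-T cells now '.'): 18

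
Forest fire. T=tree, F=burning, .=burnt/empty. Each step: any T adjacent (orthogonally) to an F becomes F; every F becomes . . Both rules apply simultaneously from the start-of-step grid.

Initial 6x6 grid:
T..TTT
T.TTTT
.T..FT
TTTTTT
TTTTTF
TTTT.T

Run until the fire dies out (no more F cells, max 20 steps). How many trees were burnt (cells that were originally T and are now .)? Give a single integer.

Answer: 25

Derivation:
Step 1: +6 fires, +2 burnt (F count now 6)
Step 2: +5 fires, +6 burnt (F count now 5)
Step 3: +6 fires, +5 burnt (F count now 6)
Step 4: +3 fires, +6 burnt (F count now 3)
Step 5: +4 fires, +3 burnt (F count now 4)
Step 6: +1 fires, +4 burnt (F count now 1)
Step 7: +0 fires, +1 burnt (F count now 0)
Fire out after step 7
Initially T: 27, now '.': 34
Total burnt (originally-T cells now '.'): 25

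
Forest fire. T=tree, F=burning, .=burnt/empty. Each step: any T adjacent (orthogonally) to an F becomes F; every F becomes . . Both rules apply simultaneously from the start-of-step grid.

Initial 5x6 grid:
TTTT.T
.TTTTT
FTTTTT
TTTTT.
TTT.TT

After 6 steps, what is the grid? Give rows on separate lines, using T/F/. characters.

Step 1: 2 trees catch fire, 1 burn out
  TTTT.T
  .TTTTT
  .FTTTT
  FTTTT.
  TTT.TT
Step 2: 4 trees catch fire, 2 burn out
  TTTT.T
  .FTTTT
  ..FTTT
  .FTTT.
  FTT.TT
Step 3: 5 trees catch fire, 4 burn out
  TFTT.T
  ..FTTT
  ...FTT
  ..FTT.
  .FT.TT
Step 4: 6 trees catch fire, 5 burn out
  F.FT.T
  ...FTT
  ....FT
  ...FT.
  ..F.TT
Step 5: 4 trees catch fire, 6 burn out
  ...F.T
  ....FT
  .....F
  ....F.
  ....TT
Step 6: 2 trees catch fire, 4 burn out
  .....T
  .....F
  ......
  ......
  ....FT

.....T
.....F
......
......
....FT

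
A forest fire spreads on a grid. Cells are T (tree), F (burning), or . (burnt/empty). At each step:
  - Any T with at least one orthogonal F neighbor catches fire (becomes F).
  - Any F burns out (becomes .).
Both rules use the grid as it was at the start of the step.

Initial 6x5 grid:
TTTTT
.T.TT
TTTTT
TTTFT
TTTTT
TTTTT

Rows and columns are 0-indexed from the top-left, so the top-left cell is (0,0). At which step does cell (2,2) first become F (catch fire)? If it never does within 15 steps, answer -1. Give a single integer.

Step 1: cell (2,2)='T' (+4 fires, +1 burnt)
Step 2: cell (2,2)='F' (+7 fires, +4 burnt)
  -> target ignites at step 2
Step 3: cell (2,2)='.' (+7 fires, +7 burnt)
Step 4: cell (2,2)='.' (+6 fires, +7 burnt)
Step 5: cell (2,2)='.' (+2 fires, +6 burnt)
Step 6: cell (2,2)='.' (+1 fires, +2 burnt)
Step 7: cell (2,2)='.' (+0 fires, +1 burnt)
  fire out at step 7

2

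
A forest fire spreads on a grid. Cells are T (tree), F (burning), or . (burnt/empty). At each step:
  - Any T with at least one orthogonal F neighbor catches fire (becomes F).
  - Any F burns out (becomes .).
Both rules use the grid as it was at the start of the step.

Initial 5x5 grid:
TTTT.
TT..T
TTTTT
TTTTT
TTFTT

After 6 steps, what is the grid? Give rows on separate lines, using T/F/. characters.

Step 1: 3 trees catch fire, 1 burn out
  TTTT.
  TT..T
  TTTTT
  TTFTT
  TF.FT
Step 2: 5 trees catch fire, 3 burn out
  TTTT.
  TT..T
  TTFTT
  TF.FT
  F...F
Step 3: 4 trees catch fire, 5 burn out
  TTTT.
  TT..T
  TF.FT
  F...F
  .....
Step 4: 3 trees catch fire, 4 burn out
  TTTT.
  TF..T
  F...F
  .....
  .....
Step 5: 3 trees catch fire, 3 burn out
  TFTT.
  F...F
  .....
  .....
  .....
Step 6: 2 trees catch fire, 3 burn out
  F.FT.
  .....
  .....
  .....
  .....

F.FT.
.....
.....
.....
.....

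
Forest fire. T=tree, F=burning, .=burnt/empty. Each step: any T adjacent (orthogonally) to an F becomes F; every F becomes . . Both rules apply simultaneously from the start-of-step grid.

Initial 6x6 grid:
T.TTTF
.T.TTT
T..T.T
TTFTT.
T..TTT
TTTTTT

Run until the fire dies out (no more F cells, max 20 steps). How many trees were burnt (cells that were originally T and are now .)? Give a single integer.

Answer: 23

Derivation:
Step 1: +4 fires, +2 burnt (F count now 4)
Step 2: +7 fires, +4 burnt (F count now 7)
Step 3: +6 fires, +7 burnt (F count now 6)
Step 4: +4 fires, +6 burnt (F count now 4)
Step 5: +2 fires, +4 burnt (F count now 2)
Step 6: +0 fires, +2 burnt (F count now 0)
Fire out after step 6
Initially T: 25, now '.': 34
Total burnt (originally-T cells now '.'): 23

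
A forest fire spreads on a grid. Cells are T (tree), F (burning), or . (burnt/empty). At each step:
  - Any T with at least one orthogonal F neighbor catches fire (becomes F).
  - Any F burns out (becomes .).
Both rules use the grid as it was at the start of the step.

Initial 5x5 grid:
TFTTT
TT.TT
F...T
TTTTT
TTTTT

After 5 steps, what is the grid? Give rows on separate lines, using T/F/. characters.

Step 1: 5 trees catch fire, 2 burn out
  F.FTT
  FF.TT
  ....T
  FTTTT
  TTTTT
Step 2: 3 trees catch fire, 5 burn out
  ...FT
  ...TT
  ....T
  .FTTT
  FTTTT
Step 3: 4 trees catch fire, 3 burn out
  ....F
  ...FT
  ....T
  ..FTT
  .FTTT
Step 4: 3 trees catch fire, 4 burn out
  .....
  ....F
  ....T
  ...FT
  ..FTT
Step 5: 3 trees catch fire, 3 burn out
  .....
  .....
  ....F
  ....F
  ...FT

.....
.....
....F
....F
...FT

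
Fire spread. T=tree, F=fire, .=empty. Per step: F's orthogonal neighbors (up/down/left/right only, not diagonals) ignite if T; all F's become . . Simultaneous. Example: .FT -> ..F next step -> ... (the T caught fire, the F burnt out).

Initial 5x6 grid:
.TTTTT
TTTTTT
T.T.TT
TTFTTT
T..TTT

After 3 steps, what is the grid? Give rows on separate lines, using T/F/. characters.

Step 1: 3 trees catch fire, 1 burn out
  .TTTTT
  TTTTTT
  T.F.TT
  TF.FTT
  T..TTT
Step 2: 4 trees catch fire, 3 burn out
  .TTTTT
  TTFTTT
  T...TT
  F...FT
  T..FTT
Step 3: 8 trees catch fire, 4 burn out
  .TFTTT
  TF.FTT
  F...FT
  .....F
  F...FT

.TFTTT
TF.FTT
F...FT
.....F
F...FT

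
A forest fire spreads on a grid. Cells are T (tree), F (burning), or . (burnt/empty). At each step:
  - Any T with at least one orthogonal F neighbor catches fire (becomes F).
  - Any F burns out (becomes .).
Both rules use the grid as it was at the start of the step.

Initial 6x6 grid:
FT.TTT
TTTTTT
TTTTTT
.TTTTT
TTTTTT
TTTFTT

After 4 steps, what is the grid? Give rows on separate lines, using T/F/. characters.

Step 1: 5 trees catch fire, 2 burn out
  .F.TTT
  FTTTTT
  TTTTTT
  .TTTTT
  TTTFTT
  TTF.FT
Step 2: 7 trees catch fire, 5 burn out
  ...TTT
  .FTTTT
  FTTTTT
  .TTFTT
  TTF.FT
  TF...F
Step 3: 8 trees catch fire, 7 burn out
  ...TTT
  ..FTTT
  .FTFTT
  .TF.FT
  TF...F
  F.....
Step 4: 6 trees catch fire, 8 burn out
  ...TTT
  ...FTT
  ..F.FT
  .F...F
  F.....
  ......

...TTT
...FTT
..F.FT
.F...F
F.....
......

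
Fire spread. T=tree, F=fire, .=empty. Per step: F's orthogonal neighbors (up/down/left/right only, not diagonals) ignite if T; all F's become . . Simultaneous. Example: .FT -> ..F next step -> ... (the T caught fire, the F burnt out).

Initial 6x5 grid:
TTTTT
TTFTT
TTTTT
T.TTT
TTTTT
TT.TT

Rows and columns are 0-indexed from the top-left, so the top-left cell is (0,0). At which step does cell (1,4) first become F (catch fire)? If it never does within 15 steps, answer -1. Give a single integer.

Step 1: cell (1,4)='T' (+4 fires, +1 burnt)
Step 2: cell (1,4)='F' (+7 fires, +4 burnt)
  -> target ignites at step 2
Step 3: cell (1,4)='.' (+6 fires, +7 burnt)
Step 4: cell (1,4)='.' (+4 fires, +6 burnt)
Step 5: cell (1,4)='.' (+4 fires, +4 burnt)
Step 6: cell (1,4)='.' (+2 fires, +4 burnt)
Step 7: cell (1,4)='.' (+0 fires, +2 burnt)
  fire out at step 7

2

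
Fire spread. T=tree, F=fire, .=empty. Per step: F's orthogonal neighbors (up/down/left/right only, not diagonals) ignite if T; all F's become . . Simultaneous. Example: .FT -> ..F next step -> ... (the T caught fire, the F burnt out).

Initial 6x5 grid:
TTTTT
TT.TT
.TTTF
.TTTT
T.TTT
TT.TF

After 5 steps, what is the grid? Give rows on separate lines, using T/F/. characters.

Step 1: 5 trees catch fire, 2 burn out
  TTTTT
  TT.TF
  .TTF.
  .TTTF
  T.TTF
  TT.F.
Step 2: 5 trees catch fire, 5 burn out
  TTTTF
  TT.F.
  .TF..
  .TTF.
  T.TF.
  TT...
Step 3: 4 trees catch fire, 5 burn out
  TTTF.
  TT...
  .F...
  .TF..
  T.F..
  TT...
Step 4: 3 trees catch fire, 4 burn out
  TTF..
  TF...
  .....
  .F...
  T....
  TT...
Step 5: 2 trees catch fire, 3 burn out
  TF...
  F....
  .....
  .....
  T....
  TT...

TF...
F....
.....
.....
T....
TT...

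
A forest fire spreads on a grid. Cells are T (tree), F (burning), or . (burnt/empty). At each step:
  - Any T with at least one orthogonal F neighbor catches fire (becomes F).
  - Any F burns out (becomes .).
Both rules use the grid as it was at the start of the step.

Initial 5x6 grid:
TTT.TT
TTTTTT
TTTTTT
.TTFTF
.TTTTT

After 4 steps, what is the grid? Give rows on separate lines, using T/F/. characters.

Step 1: 6 trees catch fire, 2 burn out
  TTT.TT
  TTTTTT
  TTTFTF
  .TF.F.
  .TTFTF
Step 2: 7 trees catch fire, 6 burn out
  TTT.TT
  TTTFTF
  TTF.F.
  .F....
  .TF.F.
Step 3: 5 trees catch fire, 7 burn out
  TTT.TF
  TTF.F.
  TF....
  ......
  .F....
Step 4: 4 trees catch fire, 5 burn out
  TTF.F.
  TF....
  F.....
  ......
  ......

TTF.F.
TF....
F.....
......
......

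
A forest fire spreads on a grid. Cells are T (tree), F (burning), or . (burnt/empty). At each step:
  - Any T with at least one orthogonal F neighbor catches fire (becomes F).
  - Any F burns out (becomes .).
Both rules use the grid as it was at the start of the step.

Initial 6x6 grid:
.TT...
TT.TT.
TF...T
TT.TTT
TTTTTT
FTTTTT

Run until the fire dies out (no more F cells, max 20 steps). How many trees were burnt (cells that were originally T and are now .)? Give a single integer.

Answer: 22

Derivation:
Step 1: +5 fires, +2 burnt (F count now 5)
Step 2: +5 fires, +5 burnt (F count now 5)
Step 3: +3 fires, +5 burnt (F count now 3)
Step 4: +2 fires, +3 burnt (F count now 2)
Step 5: +3 fires, +2 burnt (F count now 3)
Step 6: +2 fires, +3 burnt (F count now 2)
Step 7: +1 fires, +2 burnt (F count now 1)
Step 8: +1 fires, +1 burnt (F count now 1)
Step 9: +0 fires, +1 burnt (F count now 0)
Fire out after step 9
Initially T: 24, now '.': 34
Total burnt (originally-T cells now '.'): 22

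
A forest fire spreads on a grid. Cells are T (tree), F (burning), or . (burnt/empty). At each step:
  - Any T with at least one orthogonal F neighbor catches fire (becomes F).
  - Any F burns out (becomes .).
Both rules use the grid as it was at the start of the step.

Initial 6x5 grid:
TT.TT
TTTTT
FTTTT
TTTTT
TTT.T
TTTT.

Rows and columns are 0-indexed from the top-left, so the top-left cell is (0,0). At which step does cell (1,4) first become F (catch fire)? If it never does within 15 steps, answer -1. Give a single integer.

Step 1: cell (1,4)='T' (+3 fires, +1 burnt)
Step 2: cell (1,4)='T' (+5 fires, +3 burnt)
Step 3: cell (1,4)='T' (+6 fires, +5 burnt)
Step 4: cell (1,4)='T' (+5 fires, +6 burnt)
Step 5: cell (1,4)='F' (+4 fires, +5 burnt)
  -> target ignites at step 5
Step 6: cell (1,4)='.' (+3 fires, +4 burnt)
Step 7: cell (1,4)='.' (+0 fires, +3 burnt)
  fire out at step 7

5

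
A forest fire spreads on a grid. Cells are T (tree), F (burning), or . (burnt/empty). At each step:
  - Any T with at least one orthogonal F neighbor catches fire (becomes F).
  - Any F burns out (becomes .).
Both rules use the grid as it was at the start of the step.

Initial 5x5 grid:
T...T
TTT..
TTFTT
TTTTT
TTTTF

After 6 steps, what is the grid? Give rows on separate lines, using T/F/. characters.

Step 1: 6 trees catch fire, 2 burn out
  T...T
  TTF..
  TF.FT
  TTFTF
  TTTF.
Step 2: 6 trees catch fire, 6 burn out
  T...T
  TF...
  F...F
  TF.F.
  TTF..
Step 3: 3 trees catch fire, 6 burn out
  T...T
  F....
  .....
  F....
  TF...
Step 4: 2 trees catch fire, 3 burn out
  F...T
  .....
  .....
  .....
  F....
Step 5: 0 trees catch fire, 2 burn out
  ....T
  .....
  .....
  .....
  .....
Step 6: 0 trees catch fire, 0 burn out
  ....T
  .....
  .....
  .....
  .....

....T
.....
.....
.....
.....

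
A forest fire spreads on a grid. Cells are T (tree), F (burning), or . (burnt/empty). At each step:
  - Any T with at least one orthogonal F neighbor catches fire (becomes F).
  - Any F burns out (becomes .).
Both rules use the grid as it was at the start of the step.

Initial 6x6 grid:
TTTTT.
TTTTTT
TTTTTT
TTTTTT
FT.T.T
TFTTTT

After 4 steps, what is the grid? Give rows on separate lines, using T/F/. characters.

Step 1: 4 trees catch fire, 2 burn out
  TTTTT.
  TTTTTT
  TTTTTT
  FTTTTT
  .F.T.T
  F.FTTT
Step 2: 3 trees catch fire, 4 burn out
  TTTTT.
  TTTTTT
  FTTTTT
  .FTTTT
  ...T.T
  ...FTT
Step 3: 5 trees catch fire, 3 burn out
  TTTTT.
  FTTTTT
  .FTTTT
  ..FTTT
  ...F.T
  ....FT
Step 4: 5 trees catch fire, 5 burn out
  FTTTT.
  .FTTTT
  ..FTTT
  ...FTT
  .....T
  .....F

FTTTT.
.FTTTT
..FTTT
...FTT
.....T
.....F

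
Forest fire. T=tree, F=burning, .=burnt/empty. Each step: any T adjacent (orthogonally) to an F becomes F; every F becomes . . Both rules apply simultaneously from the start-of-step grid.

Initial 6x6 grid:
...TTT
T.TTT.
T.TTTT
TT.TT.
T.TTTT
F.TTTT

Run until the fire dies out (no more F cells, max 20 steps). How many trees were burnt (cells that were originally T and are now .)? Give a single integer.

Step 1: +1 fires, +1 burnt (F count now 1)
Step 2: +1 fires, +1 burnt (F count now 1)
Step 3: +2 fires, +1 burnt (F count now 2)
Step 4: +1 fires, +2 burnt (F count now 1)
Step 5: +0 fires, +1 burnt (F count now 0)
Fire out after step 5
Initially T: 25, now '.': 16
Total burnt (originally-T cells now '.'): 5

Answer: 5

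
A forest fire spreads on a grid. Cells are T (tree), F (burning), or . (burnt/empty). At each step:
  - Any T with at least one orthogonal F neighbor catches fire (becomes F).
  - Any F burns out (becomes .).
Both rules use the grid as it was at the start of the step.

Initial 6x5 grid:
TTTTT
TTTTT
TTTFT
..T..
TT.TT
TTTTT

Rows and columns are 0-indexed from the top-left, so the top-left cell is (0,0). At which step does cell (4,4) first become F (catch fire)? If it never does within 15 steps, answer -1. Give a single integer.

Step 1: cell (4,4)='T' (+3 fires, +1 burnt)
Step 2: cell (4,4)='T' (+5 fires, +3 burnt)
Step 3: cell (4,4)='T' (+4 fires, +5 burnt)
Step 4: cell (4,4)='T' (+2 fires, +4 burnt)
Step 5: cell (4,4)='T' (+1 fires, +2 burnt)
Step 6: cell (4,4)='T' (+0 fires, +1 burnt)
  fire out at step 6
Target never catches fire within 15 steps

-1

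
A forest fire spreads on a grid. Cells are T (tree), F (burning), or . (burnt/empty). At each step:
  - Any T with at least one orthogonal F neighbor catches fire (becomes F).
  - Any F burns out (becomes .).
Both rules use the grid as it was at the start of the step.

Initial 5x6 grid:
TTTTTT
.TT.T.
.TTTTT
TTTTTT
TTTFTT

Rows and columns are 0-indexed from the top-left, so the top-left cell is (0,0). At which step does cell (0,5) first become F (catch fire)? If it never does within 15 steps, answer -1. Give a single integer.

Step 1: cell (0,5)='T' (+3 fires, +1 burnt)
Step 2: cell (0,5)='T' (+5 fires, +3 burnt)
Step 3: cell (0,5)='T' (+5 fires, +5 burnt)
Step 4: cell (0,5)='T' (+5 fires, +5 burnt)
Step 5: cell (0,5)='T' (+3 fires, +5 burnt)
Step 6: cell (0,5)='F' (+3 fires, +3 burnt)
  -> target ignites at step 6
Step 7: cell (0,5)='.' (+1 fires, +3 burnt)
Step 8: cell (0,5)='.' (+0 fires, +1 burnt)
  fire out at step 8

6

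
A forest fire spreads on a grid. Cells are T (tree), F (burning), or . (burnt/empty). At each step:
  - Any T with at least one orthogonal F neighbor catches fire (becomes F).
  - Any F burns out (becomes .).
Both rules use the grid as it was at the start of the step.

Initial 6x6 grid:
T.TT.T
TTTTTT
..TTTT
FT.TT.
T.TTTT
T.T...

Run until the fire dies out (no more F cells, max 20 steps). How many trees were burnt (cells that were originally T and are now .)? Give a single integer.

Answer: 3

Derivation:
Step 1: +2 fires, +1 burnt (F count now 2)
Step 2: +1 fires, +2 burnt (F count now 1)
Step 3: +0 fires, +1 burnt (F count now 0)
Fire out after step 3
Initially T: 24, now '.': 15
Total burnt (originally-T cells now '.'): 3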